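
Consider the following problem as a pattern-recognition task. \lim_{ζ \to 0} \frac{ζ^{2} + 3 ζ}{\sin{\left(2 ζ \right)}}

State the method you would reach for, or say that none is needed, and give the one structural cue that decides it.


Verdict: l'Hôpital's rule (0/0) — substituting 0 gives 0 over 0; differentiate top and bottom once and re-evaluate. Known elementary limits would finish this too — the rule just bypasses the case analysis.


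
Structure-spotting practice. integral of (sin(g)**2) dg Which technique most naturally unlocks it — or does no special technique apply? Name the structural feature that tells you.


Diagnosis: a trigonometric identity — apply power reduction to sin(g)**2; each application halves the trigonometric degree.


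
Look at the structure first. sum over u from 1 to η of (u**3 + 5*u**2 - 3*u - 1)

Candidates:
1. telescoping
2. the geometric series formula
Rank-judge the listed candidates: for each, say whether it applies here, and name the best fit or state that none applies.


Diagnosis: no special technique — every summand is a constant multiple of a power of u — apply the standard power-sum identities one degree at a time.
- telescoping: in the displayed form, no term reappears at a neighboring index to cancel against.
- the geometric series formula: the ratio of consecutive terms depends on the index.


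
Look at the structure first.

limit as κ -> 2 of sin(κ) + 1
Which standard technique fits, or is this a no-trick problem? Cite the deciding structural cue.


Diagnosis: no special technique — nothing blocks direct substitution at 2: plug in and finish.


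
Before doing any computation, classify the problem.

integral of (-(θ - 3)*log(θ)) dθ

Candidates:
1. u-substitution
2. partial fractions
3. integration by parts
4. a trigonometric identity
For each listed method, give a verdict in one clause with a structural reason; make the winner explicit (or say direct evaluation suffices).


Best approach: integration by parts — the logarithm log(θ) wants to be differentiated, not integrated; parts makes that legal.
- u-substitution: no subexpression of the integrand pairs with its own derivative as a factor — individual terms may offer their own substitutions, but any change of variable covering the whole integral would have to be constructed from outside the expression.
- partial fractions: the expression is not a ratio of polynomials that decomposes further.
- integration by parts: a fit — the right tool for this form.
- a trigonometric identity: with no trigonometric functions present, identity rewriting has no target.


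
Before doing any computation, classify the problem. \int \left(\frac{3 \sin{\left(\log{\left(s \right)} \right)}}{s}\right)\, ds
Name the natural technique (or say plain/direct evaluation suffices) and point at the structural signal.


Method: u-substitution — read it as f(\log{\left(s \right)}) times a constant multiple of d(\log{\left(s \right)}): one substitution, u = \log{\left(s \right)}, finishes it.


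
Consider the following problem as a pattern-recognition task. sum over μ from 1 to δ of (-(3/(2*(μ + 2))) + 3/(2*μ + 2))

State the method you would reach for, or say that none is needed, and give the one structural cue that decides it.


Technique: telescoping — the piece each term subtracts is 3/(2*μ + 2) advanced by one index, and it reappears with a plus sign leading the following term — the sum collapses to its boundary terms.


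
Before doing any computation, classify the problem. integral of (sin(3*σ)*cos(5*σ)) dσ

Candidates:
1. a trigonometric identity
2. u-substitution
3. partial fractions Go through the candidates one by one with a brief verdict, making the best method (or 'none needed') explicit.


Best approach: a trigonometric identity — cross-frequency products like sin(3*σ)*cos(5*σ) are the textbook product-to-sum case — the identity converts them to directly integrable sinusoids.
- a trigonometric identity: yes, a natural case for it.
- u-substitution — no subexpression of the integrand pairs with its own derivative as a factor — individual terms may offer their own substitutions, but any change of variable covering the whole integral would have to be constructed from outside the expression.
- partial fractions: the expression is not a ratio of polynomials that decomposes further.


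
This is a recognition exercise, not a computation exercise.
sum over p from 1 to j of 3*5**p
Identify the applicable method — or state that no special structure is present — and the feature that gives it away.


Verdict: the geometric series formula — each summand is the previous one scaled by 5; that constant multiplier is itself the geometric structure.


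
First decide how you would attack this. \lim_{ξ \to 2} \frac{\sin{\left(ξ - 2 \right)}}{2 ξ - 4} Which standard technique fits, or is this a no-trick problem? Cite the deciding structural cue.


Best approach: l'Hôpital's rule (0/0) — both numerator and denominator vanish at 2: the genuine 0/0 indeterminate that l'Hôpital exists for. Expanding numerator and denominator to first order gives the same value — the rule automates exactly that.


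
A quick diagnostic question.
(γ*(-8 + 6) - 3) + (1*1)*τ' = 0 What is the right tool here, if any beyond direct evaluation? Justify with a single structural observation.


Diagnosis: no special technique — the slope is a function of γ alone, so integrate both sides directly.


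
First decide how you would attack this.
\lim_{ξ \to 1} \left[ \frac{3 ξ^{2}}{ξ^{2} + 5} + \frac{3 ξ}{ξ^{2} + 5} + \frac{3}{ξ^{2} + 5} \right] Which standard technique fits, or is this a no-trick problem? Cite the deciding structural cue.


Diagnosis: no special technique — nothing blocks direct substitution at 1: plug in and finish.


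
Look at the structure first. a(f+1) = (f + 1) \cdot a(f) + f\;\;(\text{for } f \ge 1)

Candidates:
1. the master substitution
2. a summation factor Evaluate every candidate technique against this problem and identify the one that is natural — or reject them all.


Method: a summation factor — it is first-order linear but the coefficient f + 1 depends on the index, so multiply through by a summation factor to telescope it.
- the master substitution — the recursive argument is a shift of the index, not a fixed fraction of it.
- a summation factor: applies; the problem has the shape this method handles.


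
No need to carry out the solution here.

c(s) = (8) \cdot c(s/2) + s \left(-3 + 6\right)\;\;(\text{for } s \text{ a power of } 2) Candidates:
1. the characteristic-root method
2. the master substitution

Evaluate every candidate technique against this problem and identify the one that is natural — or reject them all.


Technique: the master substitution — the argument shrinks by the factor 2, so measure the index on a logarithmic scale and the recursion becomes a shift.
- the characteristic-root method — a divided-index call is not the fixed-shift linear shape that characteristic roots solve.
- the master substitution: yes, a natural case for it.


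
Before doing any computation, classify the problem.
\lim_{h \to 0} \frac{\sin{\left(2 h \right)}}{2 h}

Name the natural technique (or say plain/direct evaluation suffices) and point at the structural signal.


Diagnosis: l'Hôpital's rule (0/0) — plug in 0: top and bottom both hit zero, so differentiate each and retry. The standard small-argument limits would also carry it; the rule is the systematic route.


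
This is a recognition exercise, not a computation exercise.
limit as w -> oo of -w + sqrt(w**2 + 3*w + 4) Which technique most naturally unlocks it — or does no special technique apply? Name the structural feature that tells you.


Technique: conjugate multiplication — this difference gives up after one conjugate multiplication — the radical structure cancels against its conjugate.


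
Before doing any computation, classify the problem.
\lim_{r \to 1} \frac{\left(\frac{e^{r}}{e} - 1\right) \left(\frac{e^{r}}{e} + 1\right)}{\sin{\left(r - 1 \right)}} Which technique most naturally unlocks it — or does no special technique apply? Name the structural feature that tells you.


Verdict: l'Hôpital's rule (0/0) — both numerator and denominator vanish at 1: the genuine 0/0 indeterminate that l'Hôpital exists for. Expanding numerator and denominator to first order gives the same value — the rule automates exactly that.


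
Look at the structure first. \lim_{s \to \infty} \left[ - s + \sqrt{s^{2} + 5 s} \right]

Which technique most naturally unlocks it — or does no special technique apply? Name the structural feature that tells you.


Best approach: conjugate multiplication — an infinity-minus-infinity difference with a surviving radical — multiply by the conjugate to cancel the divergence.


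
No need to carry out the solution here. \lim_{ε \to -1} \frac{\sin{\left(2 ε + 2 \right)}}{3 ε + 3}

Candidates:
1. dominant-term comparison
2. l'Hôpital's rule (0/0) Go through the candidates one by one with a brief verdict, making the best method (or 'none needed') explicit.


Diagnosis: l'Hôpital's rule (0/0) — both numerator and denominator vanish at -1: the genuine 0/0 indeterminate that l'Hôpital exists for. Expanding numerator and denominator to first order gives the same value — the rule automates exactly that.
- dominant-term comparison: leading-power comparison does not apply to this form.
- l'Hôpital's rule (0/0): a fit — the right tool for this form.


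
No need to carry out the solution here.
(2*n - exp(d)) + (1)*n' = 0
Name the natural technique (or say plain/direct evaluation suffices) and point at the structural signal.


Diagnosis: a linear integrating factor — the equation is linear in n with coefficient 2; multiplying by the integrating factor exp(∫2) makes the left side a perfect derivative.


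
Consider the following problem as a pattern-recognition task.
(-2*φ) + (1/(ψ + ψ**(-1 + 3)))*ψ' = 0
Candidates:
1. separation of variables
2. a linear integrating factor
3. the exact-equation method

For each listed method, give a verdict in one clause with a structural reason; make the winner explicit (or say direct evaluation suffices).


Best approach: separation of variables — solved for the derivative, the right side splits multiplicatively into a function of each variable alone — divide and integrate each side. A Bernoulli rewrite would carry it as the equation stands — separating the variables needs no rearrangement either.
- separation of variables: applies; the problem has the shape this method handles.
- a linear integrating factor: the unknown enters nonlinearly (through a power, a denominator, or a transcendental function), which the linear integrating-factor recipe cannot absorb as-is — any repair would come from a preliminary substitution, not the factor.
- the exact-equation method — the cross-partial test holds only vacuously — each coefficient lives in its own variable, so the exactness machinery reads no structure the split form does not already show.


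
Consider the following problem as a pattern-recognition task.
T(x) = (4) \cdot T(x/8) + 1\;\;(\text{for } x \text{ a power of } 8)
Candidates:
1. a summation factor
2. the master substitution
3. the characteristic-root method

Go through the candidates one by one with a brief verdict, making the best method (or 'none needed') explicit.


Diagnosis: the master substitution — the argument shrinks by the factor 8, so measure the index on a logarithmic scale and the recursion becomes a shift.
- a summation factor: a divided-index call is outside the fixed-shift first-order family a summation factor normalizes.
- the master substitution — applicable, and directly so.
- the characteristic-root method: the recursion divides its index rather than shifting it — outside the constant-shift family the root method covers.


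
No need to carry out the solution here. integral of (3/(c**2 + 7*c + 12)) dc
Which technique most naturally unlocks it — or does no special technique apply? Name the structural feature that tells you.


Verdict: partial fractions — the denominator c**2 + 7*c + 12 factors, so the quotient decomposes into elementary partial fractions term by term.


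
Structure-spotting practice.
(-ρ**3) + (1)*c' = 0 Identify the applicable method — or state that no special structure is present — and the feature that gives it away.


Diagnosis: no special technique — solved for the derivative, no c appears — this is antidifferentiation in ρ wearing ODE clothing.


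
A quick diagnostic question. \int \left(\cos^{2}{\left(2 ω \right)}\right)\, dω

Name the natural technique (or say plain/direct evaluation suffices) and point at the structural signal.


Diagnosis: a trigonometric identity — the exponent on \cos^{2}{\left(2 ω \right)} is even — the power-reduction identity is the standard preprocessing step.


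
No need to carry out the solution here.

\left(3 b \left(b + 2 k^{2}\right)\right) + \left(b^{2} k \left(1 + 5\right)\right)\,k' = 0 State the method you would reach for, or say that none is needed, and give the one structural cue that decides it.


Diagnosis: the exact-equation method — because the two cross partials coincide, the form is conservative as written — recover its potential in (b, k).


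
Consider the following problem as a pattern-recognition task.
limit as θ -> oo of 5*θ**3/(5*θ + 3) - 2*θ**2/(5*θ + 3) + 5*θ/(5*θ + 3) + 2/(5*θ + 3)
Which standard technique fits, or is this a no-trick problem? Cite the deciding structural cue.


Verdict: dominant-term comparison — as θ grows, only the highest-degree terms matter — compare leading terms and read the limit off. As a single quotient, the ∞/∞ shape would yield to repeated differentiation as well — the growth comparison gets there in one look.


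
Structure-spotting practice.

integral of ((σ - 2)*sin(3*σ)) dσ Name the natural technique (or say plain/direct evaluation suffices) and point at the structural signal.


Method: integration by parts — a polynomial σ - 2 against the kernel sin(3*σ) is the signature bounded-ladder case for integration by parts.


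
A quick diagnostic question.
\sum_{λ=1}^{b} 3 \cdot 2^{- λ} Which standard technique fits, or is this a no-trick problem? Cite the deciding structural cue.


Verdict: the geometric series formula — consecutive terms stand in a fixed index-free ratio — the geometric sum formula closes it.


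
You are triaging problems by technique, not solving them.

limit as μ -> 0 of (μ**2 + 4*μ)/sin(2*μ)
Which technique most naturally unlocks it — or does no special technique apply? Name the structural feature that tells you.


Verdict: l'Hôpital's rule (0/0) — the 0/0 form at 0 is the signature situation for l'Hôpital's rule. A local series expansion at the point resolves it as well; the rule is the packaged version of that step.


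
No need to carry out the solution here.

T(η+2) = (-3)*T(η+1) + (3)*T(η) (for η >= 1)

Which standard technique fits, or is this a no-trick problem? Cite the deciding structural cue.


Best approach: the characteristic-root method — linear, homogeneous, constant coefficients: solutions of the form r^η exist — find the roots of the characteristic polynomial.


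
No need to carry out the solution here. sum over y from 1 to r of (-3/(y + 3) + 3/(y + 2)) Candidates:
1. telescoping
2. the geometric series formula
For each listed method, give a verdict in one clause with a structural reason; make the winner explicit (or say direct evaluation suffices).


Diagnosis: telescoping — this sum is a zipper: each term contributes 3/(y + 2) and removes the next index's value, which the following term puts back, closing term by term.
- telescoping — a fit — the right tool for this form.
- the geometric series formula: the ratio of consecutive terms depends on the index.


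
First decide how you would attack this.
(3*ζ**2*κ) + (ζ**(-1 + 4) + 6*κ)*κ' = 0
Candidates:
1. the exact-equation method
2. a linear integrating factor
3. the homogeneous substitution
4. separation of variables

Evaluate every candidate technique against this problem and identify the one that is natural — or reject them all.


Verdict: the exact-equation method — because the two cross partials coincide, the form is conservative as written — recover its potential in (ζ, κ).
- the exact-equation method — applicable, and directly so.
- a linear integrating factor — the unknown enters nonlinearly (through a power, a denominator, or a transcendental function), which the linear integrating-factor recipe cannot absorb as-is — any repair would come from a preliminary substitution, not the factor.
- the homogeneous substitution: rescaling both variables together changes the slope, so no ratio substitution collapses it.
- separation of variables: no algebra isolates the independent variable on one side and the unknown on the other.


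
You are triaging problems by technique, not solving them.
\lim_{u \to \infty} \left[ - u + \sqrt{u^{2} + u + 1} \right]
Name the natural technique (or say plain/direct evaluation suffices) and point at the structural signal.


Diagnosis: conjugate multiplication — neither \sqrt{u^{2} + u + 1} nor u converges alone, so rewrite their difference as a conjugate-rationalized quotient first.


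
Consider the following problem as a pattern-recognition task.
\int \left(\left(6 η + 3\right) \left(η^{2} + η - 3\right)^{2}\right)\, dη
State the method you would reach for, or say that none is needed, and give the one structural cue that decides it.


Method: u-substitution — differentiating the inner expression η^{2} + η - 3 produces the factor 6 η + 3 up to a constant multiple, so substituting u = η^{2} + η - 3 reduces everything to a one-variable integral in u. One could also expand and integrate term by term; the substitution is strictly more direct.


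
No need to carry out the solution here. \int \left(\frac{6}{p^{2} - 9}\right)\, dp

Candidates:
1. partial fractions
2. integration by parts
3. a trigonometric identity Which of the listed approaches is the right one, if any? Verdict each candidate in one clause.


Diagnosis: partial fractions — p^{2} - 9 splits into linear pieces, so the quotient is a sum of simple fractions — decompose before integrating.
- partial fractions: a fit — the right tool for this form.
- integration by parts — there is no nonconstant-polynomial-times-kernel split with an exp, sine, cosine (degree-1 argument), or logarithm partner.
- a trigonometric identity — with no trigonometric functions present, identity rewriting has no target.


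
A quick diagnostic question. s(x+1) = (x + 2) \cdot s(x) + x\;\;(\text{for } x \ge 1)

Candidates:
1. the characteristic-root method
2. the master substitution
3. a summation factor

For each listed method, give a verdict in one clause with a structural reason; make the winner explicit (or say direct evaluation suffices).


Best approach: a summation factor — rescale the sequence by the product of the weights x + 2 so far — the recurrence collapses to a plain running sum.
- the characteristic-root method — the coefficients change with the index, which the root method cannot absorb.
- the master substitution — the recursion steps by a constant offset, so exponential reindexing is pointless.
- a summation factor: yes, a natural case for it.


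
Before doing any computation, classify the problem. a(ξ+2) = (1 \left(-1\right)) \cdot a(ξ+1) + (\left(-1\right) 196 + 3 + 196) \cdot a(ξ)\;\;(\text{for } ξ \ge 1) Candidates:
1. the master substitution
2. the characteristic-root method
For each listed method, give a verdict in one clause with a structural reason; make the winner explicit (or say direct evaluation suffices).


Method: the characteristic-root method — no index-dependence in the weights and nothing inhomogeneous: classic characteristic-equation setup.
- the master substitution — no fixed divisor shrinks the index between calls.
- the characteristic-root method — applies; the problem has the shape this method handles.


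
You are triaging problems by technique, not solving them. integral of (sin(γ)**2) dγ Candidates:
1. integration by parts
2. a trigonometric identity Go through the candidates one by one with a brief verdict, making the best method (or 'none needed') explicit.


Method: a trigonometric identity — even powers like sin(γ)**2 never integrate directly; the half-angle identity lowers the degree first.
- integration by parts: not the fit here: there is no polynomial factor to ladder down — parts can still close the trigonometric product by recursion, though the identity rewrite is the direct route.
- a trigonometric identity: yes — fits the structure here.


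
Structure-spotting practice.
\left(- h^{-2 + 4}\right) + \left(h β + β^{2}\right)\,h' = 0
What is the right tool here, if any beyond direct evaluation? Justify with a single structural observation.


Technique: the homogeneous substitution — the slope's numerator and denominator have matching total degree, so it depends only on h/β and the ratio substitution collapses it. This can also be massaged into Bernoulli form (the roles of the variables may need exchanging); the homogeneous substitution avoids that setup.


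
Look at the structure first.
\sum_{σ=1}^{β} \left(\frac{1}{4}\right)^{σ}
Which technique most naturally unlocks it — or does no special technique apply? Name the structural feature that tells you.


Best approach: the geometric series formula — each summand is the previous one scaled by \frac{1}{4}; that constant multiplier is itself the geometric structure.


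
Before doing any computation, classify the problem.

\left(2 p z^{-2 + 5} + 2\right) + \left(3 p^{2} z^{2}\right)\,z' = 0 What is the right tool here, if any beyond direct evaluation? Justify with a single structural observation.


Diagnosis: the exact-equation method — because the two cross partials coincide, the form is conservative as written — recover its potential in (p, z).


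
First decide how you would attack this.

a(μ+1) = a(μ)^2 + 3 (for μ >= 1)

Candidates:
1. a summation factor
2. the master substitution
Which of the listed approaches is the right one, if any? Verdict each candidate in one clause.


Diagnosis: no special technique — the unknown sequence enters the update nonlinearly, so no linear method fits the recurrence as written — direct iteration remains.
- a summation factor — the recursion is nonlinear — outside the first-order linear family a summation factor addresses.
- the master substitution: no fixed divisor shrinks the index between calls.


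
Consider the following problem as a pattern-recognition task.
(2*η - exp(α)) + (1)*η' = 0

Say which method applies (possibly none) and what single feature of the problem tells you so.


Diagnosis: a linear integrating factor — arrange it as η' + 2·η = (the forcing term) and the integrating factor does the rest.


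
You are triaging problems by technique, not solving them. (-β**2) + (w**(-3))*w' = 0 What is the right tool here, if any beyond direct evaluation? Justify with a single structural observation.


Diagnosis: separation of variables — one side of the product carries the independent variable, the other the unknown — the textbook separation shape. An exactness check succeeds on this form as well — separation and the potential function arrive at the same answer, separation more directly.


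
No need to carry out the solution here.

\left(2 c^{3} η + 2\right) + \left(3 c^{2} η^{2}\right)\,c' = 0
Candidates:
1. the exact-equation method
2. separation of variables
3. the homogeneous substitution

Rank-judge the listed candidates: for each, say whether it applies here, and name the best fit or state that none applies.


Best approach: the exact-equation method — check exactness first: here it holds (2 c^{3} η + 2, 3 c^{2} η^{2} have matching cross partials), so no integrating factor is needed.
- the exact-equation method — yes, a natural case for it.
- separation of variables — the two dependences do not factor apart.
- the homogeneous substitution: the slope changes under joint rescaling, failing the degree-zero test.


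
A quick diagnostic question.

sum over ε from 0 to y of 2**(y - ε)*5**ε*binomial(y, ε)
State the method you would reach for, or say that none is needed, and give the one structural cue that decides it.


Verdict: the binomial theorem — binomial coefficients against complementary powers of 5 and 2: recognize the binomial expansion and resum.


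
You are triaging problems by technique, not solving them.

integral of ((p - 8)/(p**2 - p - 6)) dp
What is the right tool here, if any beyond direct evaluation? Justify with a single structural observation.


Technique: partial fractions — break p**2 - p - 6 into its roots and the integral splits into logarithm-sized bites.


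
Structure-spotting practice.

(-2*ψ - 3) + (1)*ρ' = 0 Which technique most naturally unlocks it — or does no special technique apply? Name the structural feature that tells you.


Method: no special technique — the slope is a function of ψ alone, so integrate both sides directly.


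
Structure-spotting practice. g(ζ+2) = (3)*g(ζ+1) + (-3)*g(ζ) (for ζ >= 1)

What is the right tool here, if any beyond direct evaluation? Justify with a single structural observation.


Method: the characteristic-root method — try a geometric ansatz r^ζ: constant coefficients turn the recurrence into one polynomial equation in r.


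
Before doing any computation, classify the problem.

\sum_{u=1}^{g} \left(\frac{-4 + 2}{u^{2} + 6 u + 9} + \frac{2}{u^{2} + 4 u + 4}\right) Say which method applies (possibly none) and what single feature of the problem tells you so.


Technique: telescoping — the summand is \frac{2}{u^{2} + 4 u + 4} minus the same expression shifted by one, so consecutive terms cancel in pairs.


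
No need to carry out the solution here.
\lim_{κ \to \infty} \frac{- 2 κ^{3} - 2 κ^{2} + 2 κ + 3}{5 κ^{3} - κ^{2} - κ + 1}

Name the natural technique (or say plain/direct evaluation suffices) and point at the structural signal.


Diagnosis: dominant-term comparison — growth-rate triage: the leading powers of κ decide the limit, everything else is noise. Viewed as a single quotient this is an ∞/∞ form — an at-infinity application of l'Hôpital's rule would also resolve it; comparing leading growth reads the answer without differentiating.


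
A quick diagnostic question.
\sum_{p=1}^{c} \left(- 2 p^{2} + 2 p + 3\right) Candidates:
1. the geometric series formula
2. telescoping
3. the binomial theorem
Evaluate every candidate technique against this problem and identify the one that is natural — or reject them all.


Technique: no special technique — no ratio, no shift structure, no binomial pattern: sum the constant-multiple powers of p with known formulas.
- the geometric series formula — the term-to-term ratio drifts with the index — the one thing the geometric formula cannot absorb.
- telescoping — the summand is not presented as a shifted difference — a telescoping rewrite may exist, but the displayed structure does not offer one.
- the binomial theorem — no binomial coefficients pair up with complementary powers here.


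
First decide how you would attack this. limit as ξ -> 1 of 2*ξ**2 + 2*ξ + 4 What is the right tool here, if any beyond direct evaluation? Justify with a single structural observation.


Verdict: no special technique — the expression is continuous at the evaluation point — substitute directly; no indeterminate form appears.


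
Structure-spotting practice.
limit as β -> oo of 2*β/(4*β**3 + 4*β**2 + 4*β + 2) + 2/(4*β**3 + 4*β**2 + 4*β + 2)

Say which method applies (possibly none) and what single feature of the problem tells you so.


Best approach: dominant-term comparison — divide by the highest power of β present: lower-order terms vanish and the dominant ratio remains. l'Hôpital's at-infinity variant applies to the expression viewed as a single quotient; the leading-term comparison is the direct route.


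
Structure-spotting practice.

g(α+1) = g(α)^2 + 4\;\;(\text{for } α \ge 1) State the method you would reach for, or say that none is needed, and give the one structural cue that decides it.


Best approach: no special technique — the update rule curves (it is not linear in the unknown sequence), so no superposition-based closed form attaches — iterate or study it directly.


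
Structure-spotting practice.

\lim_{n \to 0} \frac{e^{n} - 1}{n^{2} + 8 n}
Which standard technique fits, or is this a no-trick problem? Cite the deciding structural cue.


Method: l'Hôpital's rule (0/0) — substituting 0 gives 0 over 0; differentiate top and bottom once and re-evaluate. The standard small-argument limits would also carry it; the rule is the systematic route.


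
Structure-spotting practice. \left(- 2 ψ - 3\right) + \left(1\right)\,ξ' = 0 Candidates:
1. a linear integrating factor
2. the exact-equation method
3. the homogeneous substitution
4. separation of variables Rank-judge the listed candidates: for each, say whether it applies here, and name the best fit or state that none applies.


Technique: no special technique — solved for the derivative, no ξ appears — this is antidifferentiation in ψ wearing ODE clothing.
- a linear integrating factor: with the unknown absent the integrating factor is a formality; direct integration is the working structure.
- the exact-equation method: the unknown never enters the equation — exactness holds emptily, with nothing for the method to add.
- the homogeneous substitution: the ratio substitution does not collapse this equation.
- separation of variables — any separation here is vacuous (nothing depends on the unknown); direct integration is the honest label.


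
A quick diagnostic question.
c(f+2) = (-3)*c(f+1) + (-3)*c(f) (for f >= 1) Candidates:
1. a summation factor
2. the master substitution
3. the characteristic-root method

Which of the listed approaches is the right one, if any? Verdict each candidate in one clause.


Method: the characteristic-root method — this is the constant-coefficient homogeneous case — the whole solution in f reduces to a polynomial's roots.
- a summation factor — the recurrence reaches back more than one step, outside the first-order family a summation factor normalizes.
- the master substitution: the recursion shifts the index rather than dividing it.
- the characteristic-root method: yes — fits the structure here.


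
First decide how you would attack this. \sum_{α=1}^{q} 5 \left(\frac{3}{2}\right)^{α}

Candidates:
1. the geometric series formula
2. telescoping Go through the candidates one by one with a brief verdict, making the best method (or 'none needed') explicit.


Technique: the geometric series formula — consecutive terms stand in a fixed index-free ratio — the geometric sum formula closes it.
- the geometric series formula: applicable, and directly so.
- telescoping: as presented, consecutive terms share no shifted copy to cancel against — no rewrite is on display to change that.


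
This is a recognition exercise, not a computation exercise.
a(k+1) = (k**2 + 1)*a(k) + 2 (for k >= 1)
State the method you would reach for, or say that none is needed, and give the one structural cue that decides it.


Verdict: a summation factor — with the index-dependent coefficient k**2 + 1, dividing by the cumulative product turns the left side into a pure difference.


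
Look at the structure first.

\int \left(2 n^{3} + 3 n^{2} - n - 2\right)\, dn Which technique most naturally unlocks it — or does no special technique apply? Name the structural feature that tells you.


Diagnosis: no special technique — a term-by-term power-rule job in n; no substitution or rearrangement earns its keep here.


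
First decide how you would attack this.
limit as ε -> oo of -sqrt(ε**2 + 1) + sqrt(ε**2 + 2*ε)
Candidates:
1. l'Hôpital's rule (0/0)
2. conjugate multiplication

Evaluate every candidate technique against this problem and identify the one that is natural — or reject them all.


Verdict: conjugate multiplication — two divergent pieces with a minus sign between them and a radical in the mix: rationalize sqrt(ε**2 + 2*ε) - sqrt(ε**2 + 1) before any limit law applies.
- l'Hôpital's rule (0/0) — no quotient structure at all: the clash is ∞ minus ∞, which rationalizing converts into a tractable ratio.
- conjugate multiplication: applicable, and directly so.


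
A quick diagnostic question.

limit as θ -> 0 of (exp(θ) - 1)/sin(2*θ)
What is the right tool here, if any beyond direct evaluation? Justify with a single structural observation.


Best approach: l'Hôpital's rule (0/0) — plug in 0: top and bottom both hit zero, so differentiate each and retry. A first-order expansion at the point is an equally standard path; the rule packages it.


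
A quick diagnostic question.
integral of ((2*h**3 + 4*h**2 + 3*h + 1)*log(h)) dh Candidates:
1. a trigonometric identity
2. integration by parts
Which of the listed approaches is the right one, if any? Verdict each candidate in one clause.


Verdict: integration by parts — one parts step with u = log(h) trades the logarithm for an algebraic integrand.
- a trigonometric identity: there is no trigonometric structure at all — the integrand carries no sine or cosine to rewrite.
- integration by parts — a fit — the right tool for this form.


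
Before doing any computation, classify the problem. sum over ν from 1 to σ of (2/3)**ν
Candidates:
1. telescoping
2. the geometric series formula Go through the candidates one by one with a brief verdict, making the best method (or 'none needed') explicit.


Verdict: the geometric series formula — the ratio of consecutive terms is the constant 2/3, independent of the index — a geometric sum.
- telescoping — the terms as presented offer no neighboring cancellation — a telescoping rewrite may exist, but the displayed structure does not hand one over.
- the geometric series formula: applies; the problem has the shape this method handles.


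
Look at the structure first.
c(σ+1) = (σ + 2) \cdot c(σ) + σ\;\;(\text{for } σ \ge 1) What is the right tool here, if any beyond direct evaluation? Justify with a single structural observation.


Technique: a summation factor — first-order, linear, moving coefficient σ + 2: the discrete analogue of an integrating factor handles it.


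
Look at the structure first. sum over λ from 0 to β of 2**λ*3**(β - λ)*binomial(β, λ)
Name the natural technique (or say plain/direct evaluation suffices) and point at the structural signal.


Best approach: the binomial theorem — the summand is term λ of a binomial expansion in 2 and 3; the whole sum is a single power.


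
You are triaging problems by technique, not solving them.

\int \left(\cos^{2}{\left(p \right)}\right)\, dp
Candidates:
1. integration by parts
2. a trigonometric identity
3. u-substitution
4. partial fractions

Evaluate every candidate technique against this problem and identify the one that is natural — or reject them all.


Best approach: a trigonometric identity — reduce \cos^{2}{\left(p \right)} with the power-reduction formula and the integral becomes first-degree trigonometry.
- integration by parts: not the natural route: no polynomial-kernel product appears — a recursive parts reduction of the trigonometric product exists, but the identity rewrite is direct.
- a trigonometric identity: applies; the problem has the shape this method handles.
- u-substitution: no subexpression of the integrand serves as a whole-integral substitution inner — individual terms may offer their own, but none carries its derivative as a factor of the full integrand; a working change of variable would have to be constructed from outside the expression.
- partial fractions: the expression is not a ratio of polynomials that decomposes further.


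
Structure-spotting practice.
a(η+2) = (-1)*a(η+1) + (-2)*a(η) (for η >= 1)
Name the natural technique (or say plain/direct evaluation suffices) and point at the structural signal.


Technique: the characteristic-root method — linear, homogeneous, constant coefficients: solutions of the form r^η exist — find the roots of the characteristic polynomial.


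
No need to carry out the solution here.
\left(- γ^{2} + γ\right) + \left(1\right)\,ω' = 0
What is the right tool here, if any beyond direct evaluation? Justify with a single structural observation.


Best approach: no special technique — the slope is a function of γ alone, so integrate both sides directly.


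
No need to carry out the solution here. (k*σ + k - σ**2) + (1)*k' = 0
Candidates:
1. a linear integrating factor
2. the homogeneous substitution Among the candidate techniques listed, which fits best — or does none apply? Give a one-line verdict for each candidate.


Method: a linear integrating factor — the unknown enters only to the first power against a nonzero forcing term — the integrating-factor template applies directly.
- a linear integrating factor: applies; the problem has the shape this method handles.
- the homogeneous substitution — solved for the derivative, the right side changes under joint scaling of the two variables.


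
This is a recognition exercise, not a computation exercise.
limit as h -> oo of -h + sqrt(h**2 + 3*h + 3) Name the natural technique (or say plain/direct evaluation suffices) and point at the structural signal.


Best approach: conjugate multiplication — divergence minus divergence hides a finite answer — expose it by pairing sqrt(h**2 + 3*h + 3) - h with its conjugate.


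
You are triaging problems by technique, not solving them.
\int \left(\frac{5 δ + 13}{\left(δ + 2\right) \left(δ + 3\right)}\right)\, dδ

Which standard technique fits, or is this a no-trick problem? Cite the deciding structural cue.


Best approach: partial fractions — a proper rational integrand whose denominator splits into simpler factors — decompose into partial fractions first.


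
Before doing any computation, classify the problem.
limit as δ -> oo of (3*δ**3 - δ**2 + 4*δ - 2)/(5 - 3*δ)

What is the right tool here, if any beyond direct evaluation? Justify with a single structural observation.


Best approach: dominant-term comparison — at large δ only the top-degree terms survive; compare the leading terms and the limit falls out. As a single quotient, the ∞/∞ shape would yield to repeated differentiation as well — the growth comparison gets there in one look.


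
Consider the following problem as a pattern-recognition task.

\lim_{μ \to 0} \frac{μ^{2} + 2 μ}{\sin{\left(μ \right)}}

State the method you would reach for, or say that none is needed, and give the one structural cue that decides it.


Technique: l'Hôpital's rule (0/0) — numerator and denominator both vanish at 0 — a genuine 0/0 form, which is exactly when l'Hôpital applies. A first-order expansion at the point is an equally standard path; the rule packages it.


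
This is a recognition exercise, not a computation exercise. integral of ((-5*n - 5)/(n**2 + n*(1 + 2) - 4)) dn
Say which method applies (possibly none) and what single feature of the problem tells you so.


Best approach: partial fractions — rational integrand, reducible denominator (n**2 + n*(1 + 2) - 4): decompose first, integrate second.


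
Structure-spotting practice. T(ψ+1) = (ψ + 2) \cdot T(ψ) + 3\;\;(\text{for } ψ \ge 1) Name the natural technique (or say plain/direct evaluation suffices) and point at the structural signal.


Best approach: a summation factor — first-order, linear, moving coefficient ψ + 2: the discrete analogue of an integrating factor handles it.
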